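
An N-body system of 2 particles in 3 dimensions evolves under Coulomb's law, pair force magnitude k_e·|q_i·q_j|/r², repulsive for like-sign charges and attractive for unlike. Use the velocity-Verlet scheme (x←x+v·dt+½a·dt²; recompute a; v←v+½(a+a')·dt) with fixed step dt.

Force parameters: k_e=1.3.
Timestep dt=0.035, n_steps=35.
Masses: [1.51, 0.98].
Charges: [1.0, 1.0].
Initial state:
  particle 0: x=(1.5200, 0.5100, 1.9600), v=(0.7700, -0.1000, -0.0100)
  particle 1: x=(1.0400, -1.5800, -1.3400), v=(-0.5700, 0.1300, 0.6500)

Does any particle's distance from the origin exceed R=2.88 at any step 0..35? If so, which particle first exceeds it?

yes, particle 0

step 0: x0=(1.5200, 0.5100, 1.9600) x1=(1.0400, -1.5800, -1.3400)
step 1: x0=(1.5470, 0.5065, 1.9597) x1=(1.0200, -1.5755, -1.3173)
step 2: x0=(1.5739, 0.5031, 1.9594) x1=(1.0001, -1.5710, -1.2947)
step 3: x0=(1.6009, 0.4997, 1.9592) x1=(0.9801, -1.5666, -1.2721)
step 4: x0=(1.6279, 0.4963, 1.9591) x1=(0.9601, -1.5623, -1.2497)
step 5: x0=(1.6549, 0.4930, 1.9590) x1=(0.9401, -1.5580, -1.2274)
step 6: x0=(1.6819, 0.4897, 1.9589) x1=(0.9200, -1.5537, -1.2051)
step 7: x0=(1.7089, 0.4864, 1.9590) x1=(0.9000, -1.5495, -1.1829)
step 8: x0=(1.7359, 0.4832, 1.9591) x1=(0.8799, -1.5454, -1.1609)
step 9: x0=(1.7630, 0.4800, 1.9592) x1=(0.8598, -1.5414, -1.1389)
step 10: x0=(1.7901, 0.4769, 1.9594) x1=(0.8396, -1.5374, -1.1170)
step 11: x0=(1.8172, 0.4738, 1.9597) x1=(0.8194, -1.5334, -1.0952)
step 12: x0=(1.8443, 0.4707, 1.9600) x1=(0.7992, -1.5295, -1.0735)
step 13: x0=(1.8714, 0.4677, 1.9604) x1=(0.7790, -1.5257, -1.0518)
step 14: x0=(1.8986, 0.4647, 1.9608) x1=(0.7588, -1.5220, -1.0303)
step 15: x0=(1.9257, 0.4617, 1.9613) x1=(0.7385, -1.5183, -1.0089)
step 16: x0=(1.9529, 0.4588, 1.9619) x1=(0.7181, -1.5146, -0.9875)
step 17: x0=(1.9802, 0.4559, 1.9625) x1=(0.6978, -1.5110, -0.9663)
step 18: x0=(2.0074, 0.4531, 1.9632) x1=(0.6773, -1.5075, -0.9451)
step 19: x0=(2.0347, 0.4503, 1.9639) x1=(0.6569, -1.5041, -0.9240)
step 20: x0=(2.0620, 0.4476, 1.9647) x1=(0.6364, -1.5007, -0.9030)
step 21: x0=(2.0893, 0.4449, 1.9655) x1=(0.6159, -1.4973, -0.8821)
step 22: x0=(2.1167, 0.4422, 1.9665) x1=(0.5953, -1.4941, -0.8613)
step 23: x0=(2.1441, 0.4396, 1.9674) x1=(0.5747, -1.4908, -0.8406)
step 24: x0=(2.1715, 0.4370, 1.9684) x1=(0.5540, -1.4877, -0.8199)
step 25: x0=(2.1989, 0.4344, 1.9695) x1=(0.5333, -1.4846, -0.7994)
step 26: x0=(2.2264, 0.4319, 1.9706) x1=(0.5125, -1.4815, -0.7789)
step 27: x0=(2.2540, 0.4294, 1.9718) x1=(0.4916, -1.4786, -0.7585)
step 28: x0=(2.2815, 0.4270, 1.9731) x1=(0.4708, -1.4756, -0.7382)
step 29: x0=(2.3091, 0.4245, 1.9744) x1=(0.4498, -1.4728, -0.7180)
step 30: x0=(2.3367, 0.4222, 1.9757) x1=(0.4288, -1.4700, -0.6979)
step 31: x0=(2.3644, 0.4198, 1.9771) x1=(0.4078, -1.4672, -0.6778)
step 32: x0=(2.3921, 0.4175, 1.9785) x1=(0.3867, -1.4645, -0.6578)
step 33: x0=(2.4198, 0.4153, 1.9800) x1=(0.3655, -1.4619, -0.6379)
step 34: x0=(2.4476, 0.4131, 1.9816) x1=(0.3443, -1.4593, -0.6181)
step 35: x0=(2.4754, 0.4109, 1.9832) x1=(0.3230, -1.4567, -0.5983)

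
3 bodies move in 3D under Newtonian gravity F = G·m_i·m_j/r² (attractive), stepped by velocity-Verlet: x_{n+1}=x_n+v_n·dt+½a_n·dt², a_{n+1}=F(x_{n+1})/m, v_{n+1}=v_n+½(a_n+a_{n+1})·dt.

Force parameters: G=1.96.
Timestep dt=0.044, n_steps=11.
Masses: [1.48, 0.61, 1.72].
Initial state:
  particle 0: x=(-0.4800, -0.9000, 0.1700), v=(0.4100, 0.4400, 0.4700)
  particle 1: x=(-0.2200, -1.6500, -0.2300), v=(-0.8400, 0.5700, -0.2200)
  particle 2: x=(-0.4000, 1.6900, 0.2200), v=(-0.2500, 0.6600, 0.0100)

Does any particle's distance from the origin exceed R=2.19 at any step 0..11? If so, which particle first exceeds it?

no

step 0: x0=(-0.4800, -0.9000, 0.1700) x1=(-0.2200, -1.6500, -0.2300) x2=(-0.4000, 1.6900, 0.2200)
step 1: x0=(-0.4615, -0.8814, 0.1900) x1=(-0.2580, -1.6216, -0.2380) x2=(-0.4110, 1.7185, 0.2204)
step 2: x0=(-0.4423, -0.8643, 0.2086) x1=(-0.2977, -1.5866, -0.2425) x2=(-0.4220, 1.7460, 0.2208)
step 3: x0=(-0.4226, -0.8489, 0.2256) x1=(-0.3387, -1.5447, -0.2429) x2=(-0.4330, 1.7725, 0.2211)
step 4: x0=(-0.4026, -0.8352, 0.2407) x1=(-0.3806, -1.4957, -0.2388) x2=(-0.4440, 1.7979, 0.2215)
step 5: x0=(-0.3824, -0.8234, 0.2538) x1=(-0.4226, -1.4392, -0.2297) x2=(-0.4550, 1.8223, 0.2218)
step 6: x0=(-0.3625, -0.8137, 0.2646) x1=(-0.4642, -1.3751, -0.2149) x2=(-0.4660, 1.8458, 0.2220)
step 7: x0=(-0.3432, -0.8061, 0.2727) x1=(-0.5044, -1.3026, -0.1935) x2=(-0.4769, 1.8682, 0.2223)
step 8: x0=(-0.3251, -0.8010, 0.2776) x1=(-0.5419, -1.2215, -0.1644) x2=(-0.4878, 1.8896, 0.2226)
step 9: x0=(-0.3088, -0.7985, 0.2787) x1=(-0.5750, -1.1309, -0.1261) x2=(-0.4987, 1.9100, 0.2228)
step 10: x0=(-0.2956, -0.7990, 0.2752) x1=(-0.6007, -1.0305, -0.0764) x2=(-0.5095, 1.9293, 0.2230)
step 11: x0=(-0.2876, -0.8025, 0.2659) x1=(-0.6141, -0.9201, -0.0127) x2=(-0.5202, 1.9477, 0.2232)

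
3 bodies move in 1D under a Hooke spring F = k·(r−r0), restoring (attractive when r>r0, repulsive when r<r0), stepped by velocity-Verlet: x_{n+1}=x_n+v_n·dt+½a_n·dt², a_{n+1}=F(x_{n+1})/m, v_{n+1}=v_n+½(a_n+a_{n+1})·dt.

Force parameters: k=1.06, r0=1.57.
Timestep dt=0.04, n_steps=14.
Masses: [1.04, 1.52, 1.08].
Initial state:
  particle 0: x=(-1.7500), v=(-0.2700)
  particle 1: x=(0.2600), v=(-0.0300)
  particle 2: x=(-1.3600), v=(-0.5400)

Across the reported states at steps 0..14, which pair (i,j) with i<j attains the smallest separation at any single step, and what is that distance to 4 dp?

pair (0,2), distance 0.3719

step 0: x0=(-1.7500) x1=(0.2600) x2=(-1.3600)
step 1: x0=(-1.7614) x1=(0.2585) x2=(-1.3806)
step 2: x0=(-1.7740) x1=(0.2565) x2=(-1.3993)
step 3: x0=(-1.7878) x1=(0.2538) x2=(-1.4159)
step 4: x0=(-1.8028) x1=(0.2505) x2=(-1.4305)
step 5: x0=(-1.8190) x1=(0.2465) x2=(-1.4431)
step 6: x0=(-1.8363) x1=(0.2419) x2=(-1.4536)
step 7: x0=(-1.8547) x1=(0.2365) x2=(-1.4620)
step 8: x0=(-1.8741) x1=(0.2305) x2=(-1.4684)
step 9: x0=(-1.8946) x1=(0.2236) x2=(-1.4727)
step 10: x0=(-1.9161) x1=(0.2161) x2=(-1.4751)
step 11: x0=(-1.9385) x1=(0.2077) x2=(-1.4755)
step 12: x0=(-1.9618) x1=(0.1986) x2=(-1.4739)
step 13: x0=(-1.9859) x1=(0.1887) x2=(-1.4705)
step 14: x0=(-2.0107) x1=(0.1781) x2=(-1.4654)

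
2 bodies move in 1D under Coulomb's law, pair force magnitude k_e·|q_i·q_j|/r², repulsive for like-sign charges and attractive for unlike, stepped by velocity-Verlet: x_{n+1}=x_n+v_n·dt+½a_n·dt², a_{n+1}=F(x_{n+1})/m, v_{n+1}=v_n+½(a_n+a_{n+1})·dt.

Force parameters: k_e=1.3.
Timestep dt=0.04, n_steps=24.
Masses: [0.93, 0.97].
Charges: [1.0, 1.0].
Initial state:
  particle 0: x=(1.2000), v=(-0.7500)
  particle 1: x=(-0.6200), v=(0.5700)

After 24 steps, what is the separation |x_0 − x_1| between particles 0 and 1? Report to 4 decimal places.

step 0: x0=(1.2000) x1=(-0.6200)
step 1: x0=(1.1703) x1=(-0.5975)
step 2: x0=(1.1414) x1=(-0.5757)
step 3: x0=(1.1132) x1=(-0.5547)
step 4: x0=(1.0858) x1=(-0.5344)
step 5: x0=(1.0593) x1=(-0.5149)
step 6: x0=(1.0337) x1=(-0.4963)
step 7: x0=(1.0090) x1=(-0.4786)
step 8: x0=(0.9853) x1=(-0.4619)
step 9: x0=(0.9627) x1=(-0.4462)
step 10: x0=(0.9413) x1=(-0.4316)
step 11: x0=(0.9210) x1=(-0.4181)
step 12: x0=(0.9019) x1=(-0.4058)
step 13: x0=(0.8842) x1=(-0.3948)
step 14: x0=(0.8679) x1=(-0.3850)
step 15: x0=(0.8529) x1=(-0.3767)
step 16: x0=(0.8395) x1=(-0.3697)
step 17: x0=(0.8275) x1=(-0.3643)
step 18: x0=(0.8172) x1=(-0.3603)
step 19: x0=(0.8084) x1=(-0.3579)
step 20: x0=(0.8014) x1=(-0.3570)
step 21: x0=(0.7959) x1=(-0.3578)
step 22: x0=(0.7922) x1=(-0.3602)
step 23: x0=(0.7901) x1=(-0.3642)
step 24: x0=(0.7897) x1=(-0.3698)

1.1595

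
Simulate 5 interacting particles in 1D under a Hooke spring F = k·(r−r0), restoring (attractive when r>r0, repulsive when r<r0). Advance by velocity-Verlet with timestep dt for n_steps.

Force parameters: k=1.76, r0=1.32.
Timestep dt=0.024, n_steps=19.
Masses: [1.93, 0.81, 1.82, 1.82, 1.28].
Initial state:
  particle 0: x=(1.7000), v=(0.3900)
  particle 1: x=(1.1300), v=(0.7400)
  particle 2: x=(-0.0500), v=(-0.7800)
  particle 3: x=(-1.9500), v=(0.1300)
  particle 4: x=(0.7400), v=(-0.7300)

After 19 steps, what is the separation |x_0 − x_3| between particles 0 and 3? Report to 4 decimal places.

3.0490

step 0: x0=(1.7000) x1=(1.1300) x2=(-0.0500) x3=(-1.9500) x4=(0.7400)
step 1: x0=(1.7089) x1=(1.1469) x2=(-0.0689) x3=(-1.9452) x4=(0.7216)
step 2: x0=(1.7170) x1=(1.1618) x2=(-0.0883) x3=(-1.9370) x4=(0.7017)
step 3: x0=(1.7241) x1=(1.1747) x2=(-0.1080) x3=(-1.9256) x4=(0.6801)
step 4: x0=(1.7302) x1=(1.1855) x2=(-0.1280) x3=(-1.9108) x4=(0.6571)
step 5: x0=(1.7355) x1=(1.1941) x2=(-0.1483) x3=(-1.8928) x4=(0.6327)
step 6: x0=(1.7397) x1=(1.2005) x2=(-0.1688) x3=(-1.8717) x4=(0.6070)
step 7: x0=(1.7429) x1=(1.2045) x2=(-0.1895) x3=(-1.8474) x4=(0.5802)
step 8: x0=(1.7451) x1=(1.2062) x2=(-0.2102) x3=(-1.8201) x4=(0.5521)
step 9: x0=(1.7462) x1=(1.2054) x2=(-0.2311) x3=(-1.7898) x4=(0.5231)
step 10: x0=(1.7464) x1=(1.2023) x2=(-0.2519) x3=(-1.7567) x4=(0.4931)
step 11: x0=(1.7454) x1=(1.1967) x2=(-0.2727) x3=(-1.7209) x4=(0.4624)
step 12: x0=(1.7434) x1=(1.1887) x2=(-0.2935) x3=(-1.6824) x4=(0.4309)
step 13: x0=(1.7403) x1=(1.1783) x2=(-0.3141) x3=(-1.6413) x4=(0.3988)
step 14: x0=(1.7361) x1=(1.1655) x2=(-0.3346) x3=(-1.5979) x4=(0.3662)
step 15: x0=(1.7308) x1=(1.1504) x2=(-0.3548) x3=(-1.5523) x4=(0.3332)
step 16: x0=(1.7245) x1=(1.1331) x2=(-0.3748) x3=(-1.5045) x4=(0.2999)
step 17: x0=(1.7171) x1=(1.1136) x2=(-0.3946) x3=(-1.4548) x4=(0.2665)
step 18: x0=(1.7086) x1=(1.0919) x2=(-0.4140) x3=(-1.4032) x4=(0.2330)
step 19: x0=(1.6990) x1=(1.0683) x2=(-0.4330) x3=(-1.3501) x4=(0.1995)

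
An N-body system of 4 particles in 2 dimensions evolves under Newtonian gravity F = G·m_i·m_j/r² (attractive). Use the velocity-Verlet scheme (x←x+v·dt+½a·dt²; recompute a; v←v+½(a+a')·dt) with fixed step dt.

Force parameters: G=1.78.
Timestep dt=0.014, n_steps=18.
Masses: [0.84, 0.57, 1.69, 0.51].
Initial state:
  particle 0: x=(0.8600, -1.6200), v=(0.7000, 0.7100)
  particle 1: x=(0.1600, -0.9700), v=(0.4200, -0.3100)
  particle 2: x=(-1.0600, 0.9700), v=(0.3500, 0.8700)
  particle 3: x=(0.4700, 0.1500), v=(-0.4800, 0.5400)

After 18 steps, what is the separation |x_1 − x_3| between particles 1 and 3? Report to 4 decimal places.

1.3176

step 0: x0=(0.8600, -1.6200) x1=(0.1600, -0.9700) x2=(-1.0600, 0.9700) x3=(0.4700, 0.1500)
step 1: x0=(0.8697, -1.6099) x1=(0.1660, -0.9743) x2=(-1.0551, 0.9821) x3=(0.4632, 0.1575)
step 2: x0=(0.8792, -1.5996) x1=(0.1722, -0.9787) x2=(-1.0500, 0.9942) x3=(0.4562, 0.1649)
step 3: x0=(0.8885, -1.5891) x1=(0.1786, -0.9830) x2=(-1.0449, 1.0062) x3=(0.4490, 0.1721)
step 4: x0=(0.8975, -1.5783) x1=(0.1853, -0.9874) x2=(-1.0397, 1.0181) x3=(0.4416, 0.1792)
step 5: x0=(0.9063, -1.5672) x1=(0.1921, -0.9917) x2=(-1.0344, 1.0299) x3=(0.4340, 0.1862)
step 6: x0=(0.9149, -1.5559) x1=(0.1993, -0.9961) x2=(-1.0290, 1.0416) x3=(0.4263, 0.1930)
step 7: x0=(0.9233, -1.5444) x1=(0.2067, -1.0004) x2=(-1.0235, 1.0532) x3=(0.4184, 0.1998)
step 8: x0=(0.9314, -1.5326) x1=(0.2143, -1.0048) x2=(-1.0180, 1.0648) x3=(0.4102, 0.2064)
step 9: x0=(0.9393, -1.5206) x1=(0.2222, -1.0092) x2=(-1.0123, 1.0763) x3=(0.4020, 0.2129)
step 10: x0=(0.9469, -1.5083) x1=(0.2303, -1.0136) x2=(-1.0066, 1.0876) x3=(0.3935, 0.2194)
step 11: x0=(0.9542, -1.4958) x1=(0.2388, -1.0180) x2=(-1.0007, 1.0989) x3=(0.3849, 0.2257)
step 12: x0=(0.9613, -1.4830) x1=(0.2475, -1.0225) x2=(-0.9948, 1.1101) x3=(0.3760, 0.2320)
step 13: x0=(0.9680, -1.4700) x1=(0.2566, -1.0270) x2=(-0.9888, 1.1213) x3=(0.3671, 0.2381)
step 14: x0=(0.9745, -1.4568) x1=(0.2660, -1.0315) x2=(-0.9827, 1.1323) x3=(0.3579, 0.2442)
step 15: x0=(0.9807, -1.4433) x1=(0.2757, -1.0360) x2=(-0.9765, 1.1433) x3=(0.3486, 0.2502)
step 16: x0=(0.9866, -1.4295) x1=(0.2857, -1.0406) x2=(-0.9702, 1.1541) x3=(0.3391, 0.2561)
step 17: x0=(0.9921, -1.4155) x1=(0.2961, -1.0452) x2=(-0.9638, 1.1649) x3=(0.3295, 0.2619)
step 18: x0=(0.9974, -1.4013) x1=(0.3069, -1.0498) x2=(-0.9574, 1.1756) x3=(0.3196, 0.2677)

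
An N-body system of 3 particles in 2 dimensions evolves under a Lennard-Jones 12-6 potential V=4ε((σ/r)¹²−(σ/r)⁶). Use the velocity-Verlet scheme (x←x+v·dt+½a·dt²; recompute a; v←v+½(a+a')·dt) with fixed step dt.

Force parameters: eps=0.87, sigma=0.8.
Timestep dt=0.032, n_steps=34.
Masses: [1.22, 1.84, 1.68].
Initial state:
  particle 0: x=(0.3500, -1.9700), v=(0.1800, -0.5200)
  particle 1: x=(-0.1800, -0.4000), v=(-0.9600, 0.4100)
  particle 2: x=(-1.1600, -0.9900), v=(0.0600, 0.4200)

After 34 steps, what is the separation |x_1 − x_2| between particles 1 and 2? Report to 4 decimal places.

step 0: x0=(0.3500, -1.9700) x1=(-0.1800, -0.4000) x2=(-1.1600, -0.9900)
step 1: x0=(0.3557, -1.9866) x1=(-0.2111, -0.3872) x2=(-1.1576, -0.9763)
step 2: x0=(0.3613, -2.0030) x1=(-0.2430, -0.3749) x2=(-1.1543, -0.9621)
step 3: x0=(0.3669, -2.0193) x1=(-0.2760, -0.3634) x2=(-1.1498, -0.9471)
step 4: x0=(0.3723, -2.0354) x1=(-0.3099, -0.3526) x2=(-1.1440, -0.9314)
step 5: x0=(0.3777, -2.0515) x1=(-0.3451, -0.3427) x2=(-1.1370, -0.9149)
step 6: x0=(0.3830, -2.0675) x1=(-0.3814, -0.3337) x2=(-1.1287, -0.8974)
step 7: x0=(0.3883, -2.0834) x1=(-0.4185, -0.3254) x2=(-1.1194, -0.8793)
step 8: x0=(0.3935, -2.0993) x1=(-0.4554, -0.3169) x2=(-1.1102, -0.8613)
step 9: x0=(0.3986, -2.1151) x1=(-0.4897, -0.3062) x2=(-1.1040, -0.8458)
step 10: x0=(0.4037, -2.1308) x1=(-0.5168, -0.2894) x2=(-1.1055, -0.8371)
step 11: x0=(0.4088, -2.1465) x1=(-0.5343, -0.2636) x2=(-1.1176, -0.8383)
step 12: x0=(0.4138, -2.1621) x1=(-0.5453, -0.2314) x2=(-1.1367, -0.8465)
step 13: x0=(0.4188, -2.1777) x1=(-0.5540, -0.1968) x2=(-1.1583, -0.8573)
step 14: x0=(0.4238, -2.1933) x1=(-0.5627, -0.1621) x2=(-1.1800, -0.8682)
step 15: x0=(0.4287, -2.2088) x1=(-0.5720, -0.1283) x2=(-1.2010, -0.8782)
step 16: x0=(0.4336, -2.2243) x1=(-0.5823, -0.0956) x2=(-1.2208, -0.8871)
step 17: x0=(0.4385, -2.2398) x1=(-0.5934, -0.0640) x2=(-1.2397, -0.8947)
step 18: x0=(0.4434, -2.2553) x1=(-0.6053, -0.0334) x2=(-1.2577, -0.9012)
step 19: x0=(0.4482, -2.2707) x1=(-0.6180, -0.0038) x2=(-1.2749, -0.9068)
step 20: x0=(0.4530, -2.2861) x1=(-0.6312, 0.0250) x2=(-1.2915, -0.9114)
step 21: x0=(0.4578, -2.3015) x1=(-0.6450, 0.0530) x2=(-1.3075, -0.9152)
step 22: x0=(0.4626, -2.3169) x1=(-0.6592, 0.0804) x2=(-1.3229, -0.9183)
step 23: x0=(0.4674, -2.3323) x1=(-0.6738, 0.1072) x2=(-1.3380, -0.9207)
step 24: x0=(0.4722, -2.3477) x1=(-0.6887, 0.1335) x2=(-1.3526, -0.9226)
step 25: x0=(0.4770, -2.3630) x1=(-0.7039, 0.1593) x2=(-1.3669, -0.9240)
step 26: x0=(0.4817, -2.3783) x1=(-0.7194, 0.1847) x2=(-1.3810, -0.9249)
step 27: x0=(0.4865, -2.3937) x1=(-0.7352, 0.2096) x2=(-1.3947, -0.9254)
step 28: x0=(0.4912, -2.4090) x1=(-0.7511, 0.2343) x2=(-1.4083, -0.9256)
step 29: x0=(0.4959, -2.4243) x1=(-0.7672, 0.2586) x2=(-1.4216, -0.9253)
step 30: x0=(0.5006, -2.4396) x1=(-0.7834, 0.2826) x2=(-1.4347, -0.9248)
step 31: x0=(0.5053, -2.4549) x1=(-0.7999, 0.3063) x2=(-1.4477, -0.9239)
step 32: x0=(0.5100, -2.4702) x1=(-0.8164, 0.3298) x2=(-1.4606, -0.9228)
step 33: x0=(0.5147, -2.4855) x1=(-0.8331, 0.3531) x2=(-1.4733, -0.9215)
step 34: x0=(0.5194, -2.5008) x1=(-0.8498, 0.3761) x2=(-1.4859, -0.9199)

1.4437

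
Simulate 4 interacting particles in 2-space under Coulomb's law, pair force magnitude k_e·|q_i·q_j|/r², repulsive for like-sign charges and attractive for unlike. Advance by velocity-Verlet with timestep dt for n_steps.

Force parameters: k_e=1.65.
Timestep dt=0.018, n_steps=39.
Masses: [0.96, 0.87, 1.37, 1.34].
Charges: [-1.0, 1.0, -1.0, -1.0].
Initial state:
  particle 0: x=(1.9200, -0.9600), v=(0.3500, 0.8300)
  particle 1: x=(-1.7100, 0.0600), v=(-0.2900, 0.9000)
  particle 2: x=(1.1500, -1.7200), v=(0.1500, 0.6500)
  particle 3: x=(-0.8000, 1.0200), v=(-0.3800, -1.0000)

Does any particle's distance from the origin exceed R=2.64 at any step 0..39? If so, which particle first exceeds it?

no

step 0: x0=(1.9200, -0.9600) x1=(-1.7100, 0.0600) x2=(1.1500, -1.7200) x3=(-0.8000, 1.0200)
step 1: x0=(1.9265, -0.9449) x1=(-1.7151, 0.0763) x2=(1.1526, -1.7084) x3=(-0.8069, 1.0019)
step 2: x0=(1.9333, -0.9295) x1=(-1.7198, 0.0928) x2=(1.1549, -1.6971) x3=(-0.8141, 0.9838)
step 3: x0=(1.9404, -0.9138) x1=(-1.7241, 0.1096) x2=(1.1570, -1.6860) x3=(-0.8215, 0.9655)
step 4: x0=(1.9479, -0.8977) x1=(-1.7281, 0.1266) x2=(1.1589, -1.6751) x3=(-0.8291, 0.9470)
step 5: x0=(1.9557, -0.8814) x1=(-1.7317, 0.1438) x2=(1.1605, -1.6645) x3=(-0.8370, 0.9285)
step 6: x0=(1.9638, -0.8648) x1=(-1.7349, 0.1613) x2=(1.1619, -1.6541) x3=(-0.8451, 0.9098)
step 7: x0=(1.9723, -0.8479) x1=(-1.7376, 0.1790) x2=(1.1630, -1.6439) x3=(-0.8535, 0.8909)
step 8: x0=(1.9810, -0.8307) x1=(-1.7399, 0.1970) x2=(1.1640, -1.6340) x3=(-0.8623, 0.8719)
step 9: x0=(1.9901, -0.8132) x1=(-1.7417, 0.2153) x2=(1.1647, -1.6243) x3=(-0.8713, 0.8528)
step 10: x0=(1.9995, -0.7954) x1=(-1.7430, 0.2338) x2=(1.1652, -1.6148) x3=(-0.8807, 0.8335)
step 11: x0=(2.0092, -0.7774) x1=(-1.7438, 0.2526) x2=(1.1655, -1.6055) x3=(-0.8904, 0.8141)
step 12: x0=(2.0191, -0.7591) x1=(-1.7439, 0.2717) x2=(1.1657, -1.5964) x3=(-0.9005, 0.7945)
step 13: x0=(2.0294, -0.7406) x1=(-1.7435, 0.2911) x2=(1.1656, -1.5875) x3=(-0.9110, 0.7747)
step 14: x0=(2.0399, -0.7218) x1=(-1.7424, 0.3108) x2=(1.1653, -1.5788) x3=(-0.9219, 0.7547)
step 15: x0=(2.0508, -0.7027) x1=(-1.7406, 0.3307) x2=(1.1648, -1.5703) x3=(-0.9333, 0.7346)
step 16: x0=(2.0618, -0.6834) x1=(-1.7381, 0.3510) x2=(1.1642, -1.5620) x3=(-0.9452, 0.7143)
step 17: x0=(2.0732, -0.6639) x1=(-1.7347, 0.3716) x2=(1.1634, -1.5539) x3=(-0.9576, 0.6939)
step 18: x0=(2.0848, -0.6441) x1=(-1.7305, 0.3925) x2=(1.1624, -1.5460) x3=(-0.9706, 0.6732)
step 19: x0=(2.0966, -0.6242) x1=(-1.7253, 0.4136) x2=(1.1612, -1.5382) x3=(-0.9842, 0.6524)
step 20: x0=(2.1088, -0.6040) x1=(-1.7191, 0.4350) x2=(1.1599, -1.5306) x3=(-0.9986, 0.6315)
step 21: x0=(2.1211, -0.5836) x1=(-1.7117, 0.4567) x2=(1.1584, -1.5232) x3=(-1.0136, 0.6104)
step 22: x0=(2.1337, -0.5629) x1=(-1.7030, 0.4786) x2=(1.1568, -1.5159) x3=(-1.0295, 0.5892)
step 23: x0=(2.1465, -0.5421) x1=(-1.6930, 0.5007) x2=(1.1550, -1.5088) x3=(-1.0464, 0.5678)
step 24: x0=(2.1595, -0.5211) x1=(-1.6815, 0.5229) x2=(1.1531, -1.5019) x3=(-1.0642, 0.5464)
step 25: x0=(2.1727, -0.4999) x1=(-1.6682, 0.5451) x2=(1.1510, -1.4951) x3=(-1.0831, 0.5251)
step 26: x0=(2.1862, -0.4785) x1=(-1.6531, 0.5672) x2=(1.1489, -1.4884) x3=(-1.1033, 0.5038)
step 27: x0=(2.1998, -0.4569) x1=(-1.6360, 0.5890) x2=(1.1466, -1.4819) x3=(-1.1248, 0.4827)
step 28: x0=(2.2136, -0.4352) x1=(-1.6165, 0.6103) x2=(1.1441, -1.4755) x3=(-1.1478, 0.4619)
step 29: x0=(2.2277, -0.4133) x1=(-1.5946, 0.6309) x2=(1.1416, -1.4693) x3=(-1.1725, 0.4416)
step 30: x0=(2.2419, -0.3912) x1=(-1.5699, 0.6502) x2=(1.1389, -1.4631) x3=(-1.1989, 0.4222)
step 31: x0=(2.2563, -0.3689) x1=(-1.5424, 0.6677) x2=(1.1361, -1.4571) x3=(-1.2272, 0.4039)
step 32: x0=(2.2708, -0.3465) x1=(-1.5120, 0.6829) x2=(1.1333, -1.4512) x3=(-1.2573, 0.3871)
step 33: x0=(2.2856, -0.3240) x1=(-1.4790, 0.6950) x2=(1.1303, -1.4455) x3=(-1.2893, 0.3724)
step 34: x0=(2.3004, -0.3013) x1=(-1.4436, 0.7033) x2=(1.1272, -1.4398) x3=(-1.3227, 0.3601)
step 35: x0=(2.3155, -0.2784) x1=(-1.4066, 0.7071) x2=(1.1240, -1.4342) x3=(-1.3572, 0.3508)
step 36: x0=(2.3307, -0.2554) x1=(-1.3688, 0.7062) x2=(1.1207, -1.4288) x3=(-1.3922, 0.3445)
step 37: x0=(2.3460, -0.2322) x1=(-1.3313, 0.7006) x2=(1.1174, -1.4234) x3=(-1.4270, 0.3412)
step 38: x0=(2.3615, -0.2090) x1=(-1.2948, 0.6906) x2=(1.1139, -1.4181) x3=(-1.4612, 0.3408)
step 39: x0=(2.3771, -0.1856) x1=(-1.2600, 0.6769) x2=(1.1103, -1.4129) x3=(-1.4943, 0.3428)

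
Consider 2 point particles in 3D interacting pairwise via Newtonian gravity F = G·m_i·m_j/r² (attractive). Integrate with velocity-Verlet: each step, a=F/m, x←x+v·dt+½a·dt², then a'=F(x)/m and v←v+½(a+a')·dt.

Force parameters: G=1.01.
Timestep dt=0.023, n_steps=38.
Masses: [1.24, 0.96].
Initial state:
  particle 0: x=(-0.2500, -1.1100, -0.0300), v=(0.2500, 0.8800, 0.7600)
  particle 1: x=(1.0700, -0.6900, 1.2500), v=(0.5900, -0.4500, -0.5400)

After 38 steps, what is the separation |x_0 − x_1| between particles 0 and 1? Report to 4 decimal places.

1.5496

step 0: x0=(-0.2500, -1.1100, -0.0300) x1=(1.0700, -0.6900, 1.2500)
step 1: x0=(-0.2442, -1.0897, -0.0125) x1=(1.0835, -0.7004, 1.2375)
step 2: x0=(-0.2383, -1.0695, 0.0052) x1=(1.0969, -0.7108, 1.2249)
step 3: x0=(-0.2323, -1.0491, 0.0229) x1=(1.1101, -0.7212, 1.2122)
step 4: x0=(-0.2262, -1.0288, 0.0407) x1=(1.1232, -0.7317, 1.1993)
step 5: x0=(-0.2199, -1.0084, 0.0586) x1=(1.1361, -0.7422, 1.1863)
step 6: x0=(-0.2135, -0.9880, 0.0767) x1=(1.1489, -0.7528, 1.1732)
step 7: x0=(-0.2070, -0.9676, 0.0948) x1=(1.1615, -0.7634, 1.1599)
step 8: x0=(-0.2004, -0.9472, 0.1130) x1=(1.1739, -0.7740, 1.1465)
step 9: x0=(-0.1936, -0.9267, 0.1314) x1=(1.1862, -0.7846, 1.1330)
step 10: x0=(-0.1867, -0.9063, 0.1498) x1=(1.1983, -0.7952, 1.1193)
step 11: x0=(-0.1797, -0.8858, 0.1684) x1=(1.2101, -0.8059, 1.1055)
step 12: x0=(-0.1725, -0.8653, 0.1870) x1=(1.2218, -0.8166, 1.0916)
step 13: x0=(-0.1651, -0.8448, 0.2058) x1=(1.2333, -0.8272, 1.0775)
step 14: x0=(-0.1576, -0.8243, 0.2246) x1=(1.2446, -0.8379, 1.0633)
step 15: x0=(-0.1499, -0.8038, 0.2436) x1=(1.2557, -0.8486, 1.0490)
step 16: x0=(-0.1421, -0.7833, 0.2626) x1=(1.2665, -0.8593, 1.0346)
step 17: x0=(-0.1340, -0.7628, 0.2817) x1=(1.2772, -0.8699, 1.0200)
step 18: x0=(-0.1258, -0.7424, 0.3010) x1=(1.2876, -0.8806, 1.0054)
step 19: x0=(-0.1175, -0.7219, 0.3203) x1=(1.2977, -0.8912, 0.9906)
step 20: x0=(-0.1089, -0.7015, 0.3397) x1=(1.3077, -0.9018, 0.9756)
step 21: x0=(-0.1001, -0.6811, 0.3592) x1=(1.3173, -0.9123, 0.9606)
step 22: x0=(-0.0912, -0.6607, 0.3788) x1=(1.3268, -0.9228, 0.9455)
step 23: x0=(-0.0820, -0.6404, 0.3984) x1=(1.3360, -0.9333, 0.9303)
step 24: x0=(-0.0727, -0.6201, 0.4181) x1=(1.3449, -0.9437, 0.9149)
step 25: x0=(-0.0631, -0.5999, 0.4379) x1=(1.3535, -0.9541, 0.8995)
step 26: x0=(-0.0534, -0.5797, 0.4578) x1=(1.3619, -0.9644, 0.8840)
step 27: x0=(-0.0434, -0.5595, 0.4777) x1=(1.3701, -0.9746, 0.8684)
step 28: x0=(-0.0333, -0.5395, 0.4977) x1=(1.3780, -0.9847, 0.8528)
step 29: x0=(-0.0229, -0.5195, 0.5178) x1=(1.3856, -0.9948, 0.8371)
step 30: x0=(-0.0123, -0.4995, 0.5378) x1=(1.3929, -1.0048, 0.8213)
step 31: x0=(-0.0015, -0.4796, 0.5580) x1=(1.4000, -1.0146, 0.8055)
step 32: x0=(0.0094, -0.4598, 0.5781) x1=(1.4068, -1.0244, 0.7896)
step 33: x0=(0.0206, -0.4401, 0.5983) x1=(1.4134, -1.0341, 0.7737)
step 34: x0=(0.0320, -0.4205, 0.6185) x1=(1.4196, -1.0436, 0.7577)
step 35: x0=(0.0436, -0.4010, 0.6388) x1=(1.4257, -1.0531, 0.7417)
step 36: x0=(0.0554, -0.3815, 0.6590) x1=(1.4315, -1.0624, 0.7257)
step 37: x0=(0.0673, -0.3622, 0.6793) x1=(1.4370, -1.0716, 0.7097)
step 38: x0=(0.0795, -0.3429, 0.6995) x1=(1.4423, -1.0806, 0.6937)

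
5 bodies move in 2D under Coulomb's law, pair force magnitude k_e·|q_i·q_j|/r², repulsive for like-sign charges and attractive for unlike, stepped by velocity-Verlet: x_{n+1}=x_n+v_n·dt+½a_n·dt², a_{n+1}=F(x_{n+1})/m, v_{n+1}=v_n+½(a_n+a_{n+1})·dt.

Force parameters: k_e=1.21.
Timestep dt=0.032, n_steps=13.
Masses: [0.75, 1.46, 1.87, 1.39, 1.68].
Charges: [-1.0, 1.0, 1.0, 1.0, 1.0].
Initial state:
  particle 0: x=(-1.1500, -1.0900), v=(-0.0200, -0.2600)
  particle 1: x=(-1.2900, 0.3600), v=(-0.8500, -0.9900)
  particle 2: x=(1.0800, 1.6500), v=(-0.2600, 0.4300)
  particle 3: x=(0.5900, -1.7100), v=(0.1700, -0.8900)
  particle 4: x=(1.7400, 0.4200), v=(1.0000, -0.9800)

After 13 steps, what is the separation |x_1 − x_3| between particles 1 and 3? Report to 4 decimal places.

3.0499

step 0: x0=(-1.1500, -1.0900) x1=(-1.2900, 0.3600) x2=(1.0800, 1.6500) x3=(0.5900, -1.7100) x4=(1.7400, 0.4200)
step 1: x0=(-1.1503, -1.0979) x1=(-1.3173, 0.3281) x2=(1.0716, 1.6639) x3=(0.5953, -1.7386) x4=(1.7721, 0.3885)
step 2: x0=(-1.1501, -1.1050) x1=(-1.3448, 0.2959) x2=(1.0632, 1.6782) x3=(0.6004, -1.7674) x4=(1.8045, 0.3568)
step 3: x0=(-1.1493, -1.1114) x1=(-1.3726, 0.2632) x2=(1.0546, 1.6928) x3=(0.6052, -1.7963) x4=(1.8371, 0.3249)
step 4: x0=(-1.1480, -1.1168) x1=(-1.4005, 0.2302) x2=(1.0459, 1.7077) x3=(0.6098, -1.8255) x4=(1.8699, 0.2928)
step 5: x0=(-1.1463, -1.1214) x1=(-1.4285, 0.1967) x2=(1.0372, 1.7228) x3=(0.6141, -1.8549) x4=(1.9030, 0.2605)
step 6: x0=(-1.1440, -1.1252) x1=(-1.4567, 0.1627) x2=(1.0284, 1.7382) x3=(0.6182, -1.8844) x4=(1.9362, 0.2281)
step 7: x0=(-1.1414, -1.1280) x1=(-1.4850, 0.1283) x2=(1.0195, 1.7538) x3=(0.6221, -1.9141) x4=(1.9696, 0.1956)
step 8: x0=(-1.1385, -1.1299) x1=(-1.5134, 0.0935) x2=(1.0106, 1.7696) x3=(0.6257, -1.9439) x4=(2.0032, 0.1630)
step 9: x0=(-1.1352, -1.1309) x1=(-1.5419, 0.0582) x2=(1.0016, 1.7856) x3=(0.6292, -1.9739) x4=(2.0370, 0.1302)
step 10: x0=(-1.1316, -1.1309) x1=(-1.5704, 0.0223) x2=(0.9925, 1.8019) x3=(0.6324, -2.0040) x4=(2.0709, 0.0974)
step 11: x0=(-1.1279, -1.1299) x1=(-1.5989, -0.0140) x2=(0.9834, 1.8183) x3=(0.6353, -2.0343) x4=(2.1050, 0.0645)
step 12: x0=(-1.1240, -1.1280) x1=(-1.6273, -0.0509) x2=(0.9742, 1.8349) x3=(0.6381, -2.0647) x4=(2.1393, 0.0315)
step 13: x0=(-1.1201, -1.1250) x1=(-1.6558, -0.0883) x2=(0.9650, 1.8516) x3=(0.6407, -2.0953) x4=(2.1737, -0.0015)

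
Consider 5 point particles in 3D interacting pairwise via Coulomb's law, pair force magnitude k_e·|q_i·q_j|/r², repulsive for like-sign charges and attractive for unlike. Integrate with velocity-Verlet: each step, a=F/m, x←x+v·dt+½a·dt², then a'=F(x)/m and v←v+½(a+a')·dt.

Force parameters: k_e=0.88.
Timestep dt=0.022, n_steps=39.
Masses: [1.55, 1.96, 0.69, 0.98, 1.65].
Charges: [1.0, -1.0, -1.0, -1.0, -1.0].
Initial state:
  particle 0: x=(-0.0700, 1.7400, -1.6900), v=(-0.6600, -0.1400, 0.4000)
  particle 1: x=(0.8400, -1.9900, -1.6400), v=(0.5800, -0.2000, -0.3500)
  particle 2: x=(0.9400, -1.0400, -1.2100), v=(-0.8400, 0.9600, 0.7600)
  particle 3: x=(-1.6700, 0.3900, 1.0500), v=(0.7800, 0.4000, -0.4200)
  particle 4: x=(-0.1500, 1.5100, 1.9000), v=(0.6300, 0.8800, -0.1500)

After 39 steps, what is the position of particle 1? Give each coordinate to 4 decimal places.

step 0: x0=(-0.0700, 1.7400, -1.6900) x1=(0.8400, -1.9900, -1.6400) x2=(0.9400, -1.0400, -1.2100) x3=(-1.6700, 0.3900, 1.0500) x4=(-0.1500, 1.5100, 1.9000)
step 1: x0=(-0.0845, 1.7369, -1.6812) x1=(0.8528, -1.9945, -1.6477) x2=(0.9216, -1.0186, -1.1932) x3=(-1.6529, 0.3988, 1.0407) x4=(-0.1361, 1.5294, 1.8967)
step 2: x0=(-0.0990, 1.7337, -1.6723) x1=(0.8655, -1.9991, -1.6556) x2=(0.9032, -0.9967, -1.1762) x3=(-1.6359, 0.4076, 1.0314) x4=(-0.1222, 1.5488, 1.8934)
step 3: x0=(-0.1135, 1.7305, -1.6634) x1=(0.8782, -2.0040, -1.6635) x2=(0.8848, -0.9744, -1.1591) x3=(-1.6189, 0.4163, 1.0221) x4=(-0.1082, 1.5683, 1.8902)
step 4: x0=(-0.1280, 1.7272, -1.6544) x1=(0.8910, -2.0089, -1.6715) x2=(0.8665, -0.9515, -1.1419) x3=(-1.6021, 0.4251, 1.0127) x4=(-0.0943, 1.5878, 1.8870)
step 5: x0=(-0.1425, 1.7239, -1.6454) x1=(0.9037, -2.0140, -1.6796) x2=(0.8481, -0.9283, -1.1245) x3=(-1.5853, 0.4338, 1.0033) x4=(-0.0802, 1.6074, 1.8838)
step 6: x0=(-0.1570, 1.7205, -1.6364) x1=(0.9165, -2.0192, -1.6878) x2=(0.8298, -0.9047, -1.1070) x3=(-1.5687, 0.4425, 0.9939) x4=(-0.0662, 1.6271, 1.8806)
step 7: x0=(-0.1715, 1.7170, -1.6273) x1=(0.9293, -2.0246, -1.6960) x2=(0.8115, -0.8807, -1.0894) x3=(-1.5521, 0.4512, 0.9844) x4=(-0.0521, 1.6467, 1.8775)
step 8: x0=(-0.1860, 1.7135, -1.6181) x1=(0.9421, -2.0300, -1.7044) x2=(0.7931, -0.8563, -1.0717) x3=(-1.5356, 0.4599, 0.9749) x4=(-0.0379, 1.6665, 1.8743)
step 9: x0=(-0.2005, 1.7099, -1.6089) x1=(0.9549, -2.0356, -1.7128) x2=(0.7747, -0.8317, -1.0540) x3=(-1.5192, 0.4686, 0.9653) x4=(-0.0238, 1.6863, 1.8712)
step 10: x0=(-0.2150, 1.7063, -1.5996) x1=(0.9677, -2.0412, -1.7212) x2=(0.7563, -0.8067, -1.0361) x3=(-1.5029, 0.4773, 0.9557) x4=(-0.0096, 1.7061, 1.8681)
step 11: x0=(-0.2294, 1.7026, -1.5903) x1=(0.9806, -2.0470, -1.7297) x2=(0.7379, -0.7814, -1.0182) x3=(-1.4867, 0.4860, 0.9460) x4=(0.0047, 1.7260, 1.8651)
step 12: x0=(-0.2439, 1.6988, -1.5810) x1=(0.9934, -2.0528, -1.7383) x2=(0.7195, -0.7559, -1.0002) x3=(-1.4706, 0.4946, 0.9363) x4=(0.0190, 1.7459, 1.8620)
step 13: x0=(-0.2583, 1.6950, -1.5715) x1=(1.0063, -2.0587, -1.7469) x2=(0.7010, -0.7301, -0.9822) x3=(-1.4545, 0.5033, 0.9266) x4=(0.0333, 1.7659, 1.8590)
step 14: x0=(-0.2727, 1.6911, -1.5621) x1=(1.0192, -2.0647, -1.7556) x2=(0.6825, -0.7041, -0.9642) x3=(-1.4386, 0.5119, 0.9169) x4=(0.0476, 1.7859, 1.8560)
step 15: x0=(-0.2872, 1.6872, -1.5525) x1=(1.0322, -2.0708, -1.7644) x2=(0.6639, -0.6778, -0.9461) x3=(-1.4227, 0.5206, 0.9071) x4=(0.0620, 1.8060, 1.8530)
step 16: x0=(-0.3016, 1.6832, -1.5429) x1=(1.0451, -2.0769, -1.7732) x2=(0.6454, -0.6513, -0.9280) x3=(-1.4070, 0.5292, 0.8972) x4=(0.0763, 1.8261, 1.8500)
step 17: x0=(-0.3160, 1.6791, -1.5333) x1=(1.0581, -2.0831, -1.7820) x2=(0.6268, -0.6246, -0.9099) x3=(-1.3913, 0.5379, 0.8873) x4=(0.0908, 1.8463, 1.8471)
step 18: x0=(-0.3304, 1.6749, -1.5236) x1=(1.0711, -2.0893, -1.7909) x2=(0.6081, -0.5978, -0.8918) x3=(-1.3757, 0.5465, 0.8774) x4=(0.1052, 1.8666, 1.8442)
step 19: x0=(-0.3448, 1.6707, -1.5138) x1=(1.0841, -2.0956, -1.7998) x2=(0.5895, -0.5707, -0.8737) x3=(-1.3601, 0.5551, 0.8674) x4=(0.1197, 1.8868, 1.8413)
step 20: x0=(-0.3591, 1.6664, -1.5040) x1=(1.0971, -2.1019, -1.8088) x2=(0.5708, -0.5435, -0.8556) x3=(-1.3447, 0.5638, 0.8574) x4=(0.1342, 1.9072, 1.8384)
step 21: x0=(-0.3735, 1.6621, -1.4941) x1=(1.1102, -2.1083, -1.8178) x2=(0.5521, -0.5161, -0.8376) x3=(-1.3294, 0.5724, 0.8474) x4=(0.1487, 1.9275, 1.8355)
step 22: x0=(-0.3878, 1.6577, -1.4841) x1=(1.1232, -2.1148, -1.8268) x2=(0.5333, -0.4885, -0.8195) x3=(-1.3141, 0.5811, 0.8373) x4=(0.1633, 1.9480, 1.8327)
step 23: x0=(-0.4021, 1.6532, -1.4741) x1=(1.1363, -2.1212, -1.8359) x2=(0.5146, -0.4608, -0.8016) x3=(-1.2990, 0.5898, 0.8272) x4=(0.1779, 1.9684, 1.8299)
step 24: x0=(-0.4164, 1.6486, -1.4640) x1=(1.1494, -2.1278, -1.8451) x2=(0.4958, -0.4329, -0.7836) x3=(-1.2839, 0.5984, 0.8170) x4=(0.1925, 1.9890, 1.8271)
step 25: x0=(-0.4307, 1.6440, -1.4538) x1=(1.1625, -2.1343, -1.8542) x2=(0.4770, -0.4049, -0.7657) x3=(-1.2689, 0.6071, 0.8068) x4=(0.2072, 2.0095, 1.8243)
step 26: x0=(-0.4450, 1.6393, -1.4436) x1=(1.1757, -2.1409, -1.8634) x2=(0.4582, -0.3768, -0.7479) x3=(-1.2540, 0.6158, 0.7966) x4=(0.2218, 2.0302, 1.8216)
step 27: x0=(-0.4593, 1.6346, -1.4333) x1=(1.1888, -2.1476, -1.8726) x2=(0.4394, -0.3485, -0.7301) x3=(-1.2392, 0.6245, 0.7863) x4=(0.2365, 2.0508, 1.8188)
step 28: x0=(-0.4735, 1.6297, -1.4229) x1=(1.2020, -2.1542, -1.8819) x2=(0.4205, -0.3202, -0.7124) x3=(-1.2245, 0.6332, 0.7760) x4=(0.2512, 2.0715, 1.8161)
step 29: x0=(-0.4877, 1.6248, -1.4124) x1=(1.2152, -2.1609, -1.8912) x2=(0.4017, -0.2917, -0.6948) x3=(-1.2099, 0.6420, 0.7657) x4=(0.2660, 2.0923, 1.8134)
step 30: x0=(-0.5019, 1.6198, -1.4019) x1=(1.2284, -2.1677, -1.9005) x2=(0.3828, -0.2630, -0.6773) x3=(-1.1954, 0.6507, 0.7553) x4=(0.2807, 2.1131, 1.8107)
step 31: x0=(-0.5161, 1.6147, -1.3912) x1=(1.2416, -2.1744, -1.9098) x2=(0.3639, -0.2343, -0.6599) x3=(-1.1810, 0.6595, 0.7449) x4=(0.2955, 2.1340, 1.8081)
step 32: x0=(-0.5302, 1.6096, -1.3805) x1=(1.2548, -2.1812, -1.9192) x2=(0.3451, -0.2055, -0.6426) x3=(-1.1666, 0.6683, 0.7344) x4=(0.3103, 2.1549, 1.8054)
step 33: x0=(-0.5443, 1.6044, -1.3698) x1=(1.2681, -2.1880, -1.9286) x2=(0.3262, -0.1765, -0.6254) x3=(-1.1524, 0.6772, 0.7239) x4=(0.3252, 2.1758, 1.8028)
step 34: x0=(-0.5584, 1.5991, -1.3589) x1=(1.2813, -2.1949, -1.9380) x2=(0.3073, -0.1475, -0.6083) x3=(-1.1383, 0.6860, 0.7134) x4=(0.3400, 2.1968, 1.8002)
step 35: x0=(-0.5725, 1.5937, -1.3479) x1=(1.2946, -2.2017, -1.9474) x2=(0.2884, -0.1183, -0.5913) x3=(-1.1243, 0.6949, 0.7028) x4=(0.3549, 2.2179, 1.7977)
step 36: x0=(-0.5866, 1.5882, -1.3369) x1=(1.3079, -2.2086, -1.9569) x2=(0.2695, -0.0891, -0.5745) x3=(-1.1104, 0.7039, 0.6922) x4=(0.3698, 2.2390, 1.7951)
step 37: x0=(-0.6006, 1.5827, -1.3257) x1=(1.3212, -2.2155, -1.9664) x2=(0.2506, -0.0598, -0.5578) x3=(-1.0966, 0.7128, 0.6816) x4=(0.3847, 2.2601, 1.7926)
step 38: x0=(-0.6146, 1.5770, -1.3145) x1=(1.3345, -2.2225, -1.9759) x2=(0.2318, -0.0304, -0.5413) x3=(-1.0829, 0.7218, 0.6709) x4=(0.3996, 2.2813, 1.7900)
step 39: x0=(-0.6285, 1.5713, -1.3031) x1=(1.3478, -2.2294, -1.9854) x2=(0.2129, -0.0009, -0.5250) x3=(-1.0693, 0.7309, 0.6602) x4=(0.4146, 2.3025, 1.7876)

(1.3478, -2.2294, -1.9854)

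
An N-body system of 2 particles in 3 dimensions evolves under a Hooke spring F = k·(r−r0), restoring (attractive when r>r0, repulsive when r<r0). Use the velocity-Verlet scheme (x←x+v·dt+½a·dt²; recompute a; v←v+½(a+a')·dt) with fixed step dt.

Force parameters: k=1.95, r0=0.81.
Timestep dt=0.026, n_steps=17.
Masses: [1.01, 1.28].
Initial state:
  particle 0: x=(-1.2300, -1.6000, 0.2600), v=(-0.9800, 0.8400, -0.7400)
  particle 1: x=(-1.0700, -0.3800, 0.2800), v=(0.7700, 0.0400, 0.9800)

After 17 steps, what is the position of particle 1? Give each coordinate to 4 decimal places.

step 0: x0=(-1.2300, -1.6000, 0.2600) x1=(-1.0700, -0.3800, 0.2800)
step 1: x0=(-1.2554, -1.5779, 0.2408) x1=(-1.0500, -0.3792, 0.3055)
step 2: x0=(-1.2808, -1.5553, 0.2216) x1=(-1.0301, -0.3788, 0.3309)
step 3: x0=(-1.3060, -1.5321, 0.2024) x1=(-1.0103, -0.3788, 0.3563)
step 4: x0=(-1.3312, -1.5085, 0.1833) x1=(-0.9905, -0.3791, 0.3817)
step 5: x0=(-1.3561, -1.4844, 0.1643) x1=(-0.9709, -0.3799, 0.4070)
step 6: x0=(-1.3810, -1.4598, 0.1454) x1=(-0.9514, -0.3810, 0.4322)
step 7: x0=(-1.4056, -1.4348, 0.1266) x1=(-0.9320, -0.3825, 0.4574)
step 8: x0=(-1.4300, -1.4093, 0.1079) x1=(-0.9128, -0.3843, 0.4824)
step 9: x0=(-1.4542, -1.3834, 0.0895) x1=(-0.8938, -0.3865, 0.5073)
step 10: x0=(-1.4782, -1.3570, 0.0712) x1=(-0.8750, -0.3890, 0.5320)
step 11: x0=(-1.5019, -1.3303, 0.0531) x1=(-0.8564, -0.3918, 0.5566)
step 12: x0=(-1.5253, -1.3030, 0.0352) x1=(-0.8380, -0.3950, 0.5810)
step 13: x0=(-1.5484, -1.2754, 0.0176) x1=(-0.8199, -0.3986, 0.6052)
step 14: x0=(-1.5711, -1.2474, 0.0002) x1=(-0.8020, -0.4024, 0.6291)
step 15: x0=(-1.5935, -1.2189, -0.0168) x1=(-0.7845, -0.4066, 0.6529)
step 16: x0=(-1.6154, -1.1900, -0.0335) x1=(-0.7673, -0.4111, 0.6763)
step 17: x0=(-1.6369, -1.1607, -0.0498) x1=(-0.7504, -0.4160, 0.6995)

(-0.7504, -0.4160, 0.6995)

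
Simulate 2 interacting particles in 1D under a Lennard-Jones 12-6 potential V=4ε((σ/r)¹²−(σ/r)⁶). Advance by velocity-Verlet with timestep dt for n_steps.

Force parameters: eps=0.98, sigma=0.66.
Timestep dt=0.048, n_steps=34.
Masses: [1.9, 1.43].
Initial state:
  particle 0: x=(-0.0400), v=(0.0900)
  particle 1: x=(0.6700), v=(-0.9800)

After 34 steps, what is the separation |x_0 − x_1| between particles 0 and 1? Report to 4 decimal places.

0.8603

step 0: x0=(-0.0400) x1=(0.6700)
step 1: x0=(-0.0394) x1=(0.6280)
step 2: x0=(-0.0737) x1=(0.6321)
step 3: x0=(-0.1170) x1=(0.6484)
step 4: x0=(-0.1576) x1=(0.6611)
step 5: x0=(-0.1939) x1=(0.6680)
step 6: x0=(-0.2262) x1=(0.6696)
step 7: x0=(-0.2551) x1=(0.6667)
step 8: x0=(-0.2809) x1=(0.6597)
step 9: x0=(-0.3039) x1=(0.6490)
step 10: x0=(-0.3244) x1=(0.6349)
step 11: x0=(-0.3424) x1=(0.6175)
step 12: x0=(-0.3579) x1=(0.5968)
step 13: x0=(-0.3709) x1=(0.5727)
step 14: x0=(-0.3811) x1=(0.5451)
step 15: x0=(-0.3884) x1=(0.5134)
step 16: x0=(-0.3923) x1=(0.4773)
step 17: x0=(-0.3924) x1=(0.4361)
step 18: x0=(-0.3881) x1=(0.3892)
step 19: x0=(-0.3804) x1=(0.3376)
step 20: x0=(-0.3777) x1=(0.2926)
step 21: x0=(-0.4068) x1=(0.2900)
step 22: x0=(-0.4490) x1=(0.3049)
step 23: x0=(-0.4896) x1=(0.3174)
step 24: x0=(-0.5259) x1=(0.3244)
step 25: x0=(-0.5580) x1=(0.3258)
step 26: x0=(-0.5866) x1=(0.3224)
step 27: x0=(-0.6118) x1=(0.3147)
step 28: x0=(-0.6341) x1=(0.3030)
step 29: x0=(-0.6536) x1=(0.2876)
step 30: x0=(-0.6703) x1=(0.2685)
step 31: x0=(-0.6843) x1=(0.2458)
step 32: x0=(-0.6953) x1=(0.2191)
step 33: x0=(-0.7032) x1=(0.1883)
step 34: x0=(-0.7076) x1=(0.1528)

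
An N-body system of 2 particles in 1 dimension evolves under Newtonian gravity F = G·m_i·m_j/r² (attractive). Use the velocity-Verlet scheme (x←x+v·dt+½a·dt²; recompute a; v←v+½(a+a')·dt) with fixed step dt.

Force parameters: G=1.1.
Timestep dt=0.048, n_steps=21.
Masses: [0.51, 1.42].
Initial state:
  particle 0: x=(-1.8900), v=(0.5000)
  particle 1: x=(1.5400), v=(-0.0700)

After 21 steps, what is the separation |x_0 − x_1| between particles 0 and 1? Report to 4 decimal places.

step 0: x0=(-1.8900) x1=(1.5400)
step 1: x0=(-1.8658) x1=(1.5366)
step 2: x0=(-1.8414) x1=(1.5331)
step 3: x0=(-1.8166) x1=(1.5294)
step 4: x0=(-1.7915) x1=(1.5257)
step 5: x0=(-1.7661) x1=(1.5218)
step 6: x0=(-1.7403) x1=(1.5178)
step 7: x0=(-1.7142) x1=(1.5137)
step 8: x0=(-1.6878) x1=(1.5094)
step 9: x0=(-1.6610) x1=(1.5051)
step 10: x0=(-1.6338) x1=(1.5006)
step 11: x0=(-1.6063) x1=(1.4960)
step 12: x0=(-1.5784) x1=(1.4912)
step 13: x0=(-1.5501) x1=(1.4863)
step 14: x0=(-1.5214) x1=(1.4813)
step 15: x0=(-1.4924) x1=(1.4761)
step 16: x0=(-1.4629) x1=(1.4708)
step 17: x0=(-1.4330) x1=(1.4653)
step 18: x0=(-1.4027) x1=(1.4597)
step 19: x0=(-1.3719) x1=(1.4539)
step 20: x0=(-1.3407) x1=(1.4479)
step 21: x0=(-1.3090) x1=(1.4418)

2.7508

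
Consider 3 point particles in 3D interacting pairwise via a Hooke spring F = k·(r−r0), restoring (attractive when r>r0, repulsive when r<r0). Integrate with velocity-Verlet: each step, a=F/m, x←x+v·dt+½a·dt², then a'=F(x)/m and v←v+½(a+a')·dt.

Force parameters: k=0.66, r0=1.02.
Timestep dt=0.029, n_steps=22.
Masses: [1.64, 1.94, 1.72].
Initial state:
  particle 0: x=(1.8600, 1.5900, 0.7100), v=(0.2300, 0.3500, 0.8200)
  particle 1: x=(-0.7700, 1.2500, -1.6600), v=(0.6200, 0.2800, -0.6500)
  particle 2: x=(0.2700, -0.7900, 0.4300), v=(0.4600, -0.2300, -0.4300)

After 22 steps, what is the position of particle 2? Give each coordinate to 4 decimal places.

step 0: x0=(1.8600, 1.5900, 0.7100) x1=(-0.7700, 1.2500, -1.6600) x2=(0.2700, -0.7900, 0.4300)
step 1: x0=(1.8662, 1.5998, 0.7335) x1=(-0.7517, 1.2580, -1.6784) x2=(0.2834, -0.7962, 0.4173)
step 2: x0=(1.8714, 1.6091, 0.7563) x1=(-0.7326, 1.2656, -1.6959) x2=(0.2969, -0.8015, 0.4043)
step 3: x0=(1.8756, 1.6177, 0.7784) x1=(-0.7128, 1.2729, -1.7125) x2=(0.3105, -0.8058, 0.3908)
step 4: x0=(1.8789, 1.6257, 0.7999) x1=(-0.6922, 1.2799, -1.7282) x2=(0.3242, -0.8091, 0.3770)
step 5: x0=(1.8811, 1.6331, 0.8206) x1=(-0.6709, 1.2865, -1.7430) x2=(0.3380, -0.8115, 0.3628)
step 6: x0=(1.8825, 1.6399, 0.8406) x1=(-0.6490, 1.2928, -1.7568) x2=(0.3519, -0.8129, 0.3483)
step 7: x0=(1.8828, 1.6460, 0.8599) x1=(-0.6263, 1.2988, -1.7697) x2=(0.3660, -0.8133, 0.3334)
step 8: x0=(1.8822, 1.6516, 0.8784) x1=(-0.6028, 1.3044, -1.7816) x2=(0.3801, -0.8128, 0.3181)
step 9: x0=(1.8807, 1.6564, 0.8962) x1=(-0.5787, 1.3097, -1.7926) x2=(0.3943, -0.8112, 0.3026)
step 10: x0=(1.8783, 1.6607, 0.9131) x1=(-0.5539, 1.3147, -1.8026) x2=(0.4087, -0.8087, 0.2866)
step 11: x0=(1.8749, 1.6643, 0.9293) x1=(-0.5284, 1.3193, -1.8117) x2=(0.4231, -0.8052, 0.2704)
step 12: x0=(1.8706, 1.6673, 0.9446) x1=(-0.5022, 1.3236, -1.8198) x2=(0.4376, -0.8008, 0.2538)
step 13: x0=(1.8655, 1.6697, 0.9591) x1=(-0.4754, 1.3276, -1.8269) x2=(0.4522, -0.7953, 0.2370)
step 14: x0=(1.8594, 1.6714, 0.9728) x1=(-0.4479, 1.3312, -1.8331) x2=(0.4670, -0.7889, 0.2198)
step 15: x0=(1.8525, 1.6725, 0.9856) x1=(-0.4197, 1.3345, -1.8382) x2=(0.4818, -0.7814, 0.2024)
step 16: x0=(1.8447, 1.6730, 0.9976) x1=(-0.3909, 1.3374, -1.8424) x2=(0.4967, -0.7731, 0.1847)
step 17: x0=(1.8361, 1.6729, 1.0087) x1=(-0.3615, 1.3400, -1.8457) x2=(0.5117, -0.7637, 0.1667)
step 18: x0=(1.8266, 1.6722, 1.0189) x1=(-0.3315, 1.3423, -1.8479) x2=(0.5268, -0.7534, 0.1484)
step 19: x0=(1.8164, 1.6708, 1.0282) x1=(-0.3008, 1.3442, -1.8493) x2=(0.5420, -0.7421, 0.1300)
step 20: x0=(1.8053, 1.6688, 1.0366) x1=(-0.2696, 1.3458, -1.8496) x2=(0.5573, -0.7299, 0.1112)
step 21: x0=(1.7935, 1.6663, 1.0442) x1=(-0.2377, 1.3471, -1.8490) x2=(0.5726, -0.7168, 0.0923)
step 22: x0=(1.7810, 1.6631, 1.0508) x1=(-0.2053, 1.3481, -1.8474) x2=(0.5880, -0.7027, 0.0731)

(0.5880, -0.7027, 0.0731)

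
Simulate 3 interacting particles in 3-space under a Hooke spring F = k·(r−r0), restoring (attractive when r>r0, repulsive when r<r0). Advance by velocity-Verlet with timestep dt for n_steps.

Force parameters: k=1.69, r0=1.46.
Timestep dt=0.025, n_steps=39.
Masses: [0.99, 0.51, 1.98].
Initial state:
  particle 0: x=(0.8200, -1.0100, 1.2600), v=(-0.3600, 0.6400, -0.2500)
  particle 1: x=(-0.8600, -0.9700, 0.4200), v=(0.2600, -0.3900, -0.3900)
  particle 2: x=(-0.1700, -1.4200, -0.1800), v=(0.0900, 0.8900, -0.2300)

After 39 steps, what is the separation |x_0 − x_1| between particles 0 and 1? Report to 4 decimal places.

step 0: x0=(0.8200, -1.0100, 1.2600) x1=(-0.8600, -0.9700, 0.4200) x2=(-0.1700, -1.4200, -0.1800)
step 1: x0=(0.8107, -0.9940, 1.2535) x1=(-0.8534, -0.9796, 0.4107) x2=(-0.1676, -1.3978, -0.1857)
step 2: x0=(0.8008, -0.9781, 1.2465) x1=(-0.8467, -0.9887, 0.4024) x2=(-0.1650, -1.3756, -0.1915)
step 3: x0=(0.7904, -0.9623, 1.2391) x1=(-0.8400, -0.9975, 0.3950) x2=(-0.1621, -1.3535, -0.1973)
step 4: x0=(0.7794, -0.9466, 1.2312) x1=(-0.8333, -1.0059, 0.3886) x2=(-0.1589, -1.3315, -0.2031)
step 5: x0=(0.7680, -0.9310, 1.2229) x1=(-0.8267, -1.0139, 0.3832) x2=(-0.1554, -1.3095, -0.2089)
step 6: x0=(0.7560, -0.9154, 1.2142) x1=(-0.8203, -1.0215, 0.3788) x2=(-0.1517, -1.2876, -0.2148)
step 7: x0=(0.7436, -0.8999, 1.2050) x1=(-0.8140, -1.0288, 0.3754) x2=(-0.1477, -1.2657, -0.2207)
step 8: x0=(0.7307, -0.8845, 1.1955) x1=(-0.8079, -1.0358, 0.3731) x2=(-0.1434, -1.2439, -0.2267)
step 9: x0=(0.7175, -0.8692, 1.1856) x1=(-0.8021, -1.0424, 0.3717) x2=(-0.1388, -1.2221, -0.2328)
step 10: x0=(0.7038, -0.8540, 1.1753) x1=(-0.7967, -1.0488, 0.3714) x2=(-0.1340, -1.2003, -0.2390)
step 11: x0=(0.6898, -0.8388, 1.1648) x1=(-0.7916, -1.0549, 0.3720) x2=(-0.1289, -1.1786, -0.2453)
step 12: x0=(0.6755, -0.8237, 1.1539) x1=(-0.7869, -1.0608, 0.3737) x2=(-0.1235, -1.1569, -0.2517)
step 13: x0=(0.6609, -0.8087, 1.1428) x1=(-0.7826, -1.0665, 0.3763) x2=(-0.1179, -1.1352, -0.2581)
step 14: x0=(0.6460, -0.7938, 1.1314) x1=(-0.7788, -1.0721, 0.3799) x2=(-0.1120, -1.1135, -0.2648)
step 15: x0=(0.6309, -0.7789, 1.1197) x1=(-0.7754, -1.0776, 0.3844) x2=(-0.1058, -1.0918, -0.2715)
step 16: x0=(0.6155, -0.7641, 1.1079) x1=(-0.7726, -1.0830, 0.3898) x2=(-0.0995, -1.0700, -0.2783)
step 17: x0=(0.6000, -0.7493, 1.0958) x1=(-0.7702, -1.0883, 0.3961) x2=(-0.0929, -1.0483, -0.2853)
step 18: x0=(0.5843, -0.7346, 1.0836) x1=(-0.7684, -1.0936, 0.4032) x2=(-0.0861, -1.0265, -0.2924)
step 19: x0=(0.5684, -0.7200, 1.0713) x1=(-0.7671, -1.0990, 0.4111) x2=(-0.0791, -1.0047, -0.2997)
step 20: x0=(0.5525, -0.7054, 1.0589) x1=(-0.7663, -1.1044, 0.4198) x2=(-0.0719, -0.9829, -0.3071)
step 21: x0=(0.5365, -0.6908, 1.0463) x1=(-0.7661, -1.1099, 0.4292) x2=(-0.0645, -0.9611, -0.3146)
step 22: x0=(0.5204, -0.6762, 1.0337) x1=(-0.7664, -1.1155, 0.4393) x2=(-0.0570, -0.9392, -0.3223)
step 23: x0=(0.5043, -0.6616, 1.0211) x1=(-0.7672, -1.1212, 0.4500) x2=(-0.0493, -0.9172, -0.3301)
step 24: x0=(0.4881, -0.6471, 1.0084) x1=(-0.7685, -1.1271, 0.4612) x2=(-0.0414, -0.8953, -0.3381)
step 25: x0=(0.4720, -0.6325, 0.9957) x1=(-0.7703, -1.1331, 0.4730) x2=(-0.0335, -0.8733, -0.3462)
step 26: x0=(0.4559, -0.6180, 0.9830) x1=(-0.7726, -1.1393, 0.4853) x2=(-0.0254, -0.8512, -0.3544)
step 27: x0=(0.4398, -0.6034, 0.9704) x1=(-0.7754, -1.1457, 0.4980) x2=(-0.0172, -0.8291, -0.3627)
step 28: x0=(0.4238, -0.5888, 0.9578) x1=(-0.7786, -1.1523, 0.5111) x2=(-0.0090, -0.8070, -0.3712)
step 29: x0=(0.4078, -0.5741, 0.9453) x1=(-0.7822, -1.1591, 0.5244) x2=(-0.0007, -0.7848, -0.3798)
step 30: x0=(0.3920, -0.5595, 0.9329) x1=(-0.7862, -1.1660, 0.5381) x2=(0.0077, -0.7626, -0.3884)
step 31: x0=(0.3762, -0.5447, 0.9205) x1=(-0.7906, -1.1731, 0.5520) x2=(0.0162, -0.7404, -0.3972)
step 32: x0=(0.3605, -0.5299, 0.9083) x1=(-0.7953, -1.1804, 0.5660) x2=(0.0246, -0.7182, -0.4061)
step 33: x0=(0.3450, -0.5151, 0.8962) x1=(-0.8003, -1.1879, 0.5801) x2=(0.0331, -0.6959, -0.4151)
step 34: x0=(0.3295, -0.5002, 0.8842) x1=(-0.8055, -1.1955, 0.5943) x2=(0.0416, -0.6737, -0.4241)
step 35: x0=(0.3141, -0.4852, 0.8723) x1=(-0.8110, -1.2033, 0.6085) x2=(0.0502, -0.6514, -0.4332)
step 36: x0=(0.2989, -0.4702, 0.8606) x1=(-0.8166, -1.2111, 0.6227) x2=(0.0586, -0.6292, -0.4424)
step 37: x0=(0.2838, -0.4551, 0.8490) x1=(-0.8223, -1.2191, 0.6368) x2=(0.0671, -0.6070, -0.4517)
step 38: x0=(0.2688, -0.4399, 0.8376) x1=(-0.8282, -1.2271, 0.6507) x2=(0.0755, -0.5848, -0.4609)
step 39: x0=(0.2538, -0.4246, 0.8264) x1=(-0.8340, -1.2351, 0.6645) x2=(0.0839, -0.5626, -0.4702)

1.3662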